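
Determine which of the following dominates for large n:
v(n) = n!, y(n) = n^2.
Comparing growth rates:
Growth-rate hierarchy: log n ≺ any polynomial ≺ any exponential cⁿ (c>1) ≺ n! ≺ nⁿ.
factorial dominates polynomial degree 2 asymptotically.

v(n) grows faster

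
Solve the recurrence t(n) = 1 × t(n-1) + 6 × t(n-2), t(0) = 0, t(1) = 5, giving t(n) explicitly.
Recurrence: t(n) = 1 × t(n-1) + 6 × t(n-2), initial: t(0) = 0, t(1) = 5.
Characteristic equation: r² - 1r - 6 = 0, which factors as (r - 3)(r + 2) = 0, so r = 3, -2. General solution t(n) = A·3ⁿ + B·(-2)ⁿ. From t(0) = 0: A + B = 0. From t(1) = 5: 3A - 2B = 5. Solving gives A = 1, B = -1.

t(n) = 3ⁿ - (-2)ⁿ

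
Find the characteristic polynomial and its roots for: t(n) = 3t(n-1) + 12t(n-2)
Substitute t(n) = rⁿ and divide through by rⁿ⁻²: r² - 3r - 12 = 0
Discriminant: 3² + 4·12 = 57, not a perfect square, so by the quadratic formula r = (3 ± √57)/2.
General solution: t(n) = A·r₁ⁿ + B·r₂ⁿ where r₁,r₂ = (3 ± √57)/2

Characteristic: r² - 3r - 12 = 0, Roots: r = (3 ± √57)/2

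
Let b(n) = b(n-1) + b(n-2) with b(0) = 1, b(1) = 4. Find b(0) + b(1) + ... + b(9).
Computing the sequence terms: 1, 4, 5, 9, 14, 23, 37, 60, 97, 157
Adding these values together:

407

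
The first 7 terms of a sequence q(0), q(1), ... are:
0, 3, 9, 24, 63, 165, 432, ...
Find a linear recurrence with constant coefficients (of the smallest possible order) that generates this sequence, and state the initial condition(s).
Look for the lowest-order linear relation among consecutive terms.
Observation: q(n) - 3·q(n-1) - (-1)·q(n-2) = 0 holds for the shown terms, and no order-1 relation q(n) = α·q(n-1) + β fits.
Check at n=3: 3·9 + (-1)·3 = 24. ✓

q(n) = 3q(n-1) - q(n-2), q(0) = 0, q(1) = 3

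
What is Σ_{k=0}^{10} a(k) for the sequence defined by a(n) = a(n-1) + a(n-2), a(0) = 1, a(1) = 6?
Computing the sequence terms: 1, 6, 7, 13, 20, 33, 53, 86, 139, 225, 364
Adding these values together:

947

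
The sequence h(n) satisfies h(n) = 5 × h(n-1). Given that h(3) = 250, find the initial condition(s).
In general h(n) = 5ⁿ · h(0). At n = 3: h(0) = h(3) / 5^3 = 250 / 125 = 2.

h(0) = 2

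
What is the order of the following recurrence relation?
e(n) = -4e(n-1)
The order is the largest lag k for which e(n-k) appears. Here the deepest term is e(n-1), so the order is 1.

Order 1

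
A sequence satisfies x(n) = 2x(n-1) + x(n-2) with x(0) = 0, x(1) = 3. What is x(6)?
Computing the sequence terms:
0, 3, 6, 15, 36, 87, 210

210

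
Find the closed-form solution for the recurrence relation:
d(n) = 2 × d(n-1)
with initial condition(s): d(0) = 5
Recurrence: d(n) = 2 × d(n-1), initial: d(0) = 5.
Each term is 2 times the previous, so this is geometric with ratio 2. After n steps: d(n) = d(0)·2ⁿ = 5·2ⁿ.

d(n) = 5·2ⁿ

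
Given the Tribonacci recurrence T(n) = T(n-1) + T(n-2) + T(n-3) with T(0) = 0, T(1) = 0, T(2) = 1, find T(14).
Computing the sequence terms:
0, 0, 1, 1, 2, 4, 7, 13, 24, 44, 81, 149, 274, 504, 927

927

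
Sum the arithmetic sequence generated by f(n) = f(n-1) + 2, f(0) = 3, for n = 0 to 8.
Computing the sequence terms: 3, 5, 7, 9, 11, 13, 15, 17, 19
Adding these values together:

99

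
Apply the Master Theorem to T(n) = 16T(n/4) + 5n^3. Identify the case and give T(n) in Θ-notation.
Master Theorem template: T(n) = a·T(n/b) + f(n).
Here: a=16, b=4, f(n)=5n^3
Compute log_b(a) = log_4(16) = 2.
f(n) = 5n^3 = Ω(n^(2+ε)) with ε = 1, and the regularity condition holds (a·f(n/b) = (a/b^3)·f(n) with a/b^3 = 4^-1 < 1). Case 3: T(n) = Θ(f(n)) = Θ(n^3).

Case 3: T(n) = Θ(n^3)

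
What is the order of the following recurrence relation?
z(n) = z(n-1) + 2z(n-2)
The order is the largest lag k for which z(n-k) appears. Here the deepest term is z(n-2), so the order is 2.

Order 2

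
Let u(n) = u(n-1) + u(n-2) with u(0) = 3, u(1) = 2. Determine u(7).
Computing the sequence terms:
3, 2, 5, 7, 12, 19, 31, 50

50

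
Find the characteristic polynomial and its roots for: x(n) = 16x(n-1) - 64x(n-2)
Substitute x(n) = rⁿ and divide through by rⁿ⁻²: r² - 16r + 64 = 0
Factor: (r - 8)² = 0, so r = 8 (double root).
General solution: x(n) = (A + Bn)·8ⁿ

Characteristic: r² - 16r + 64 = 0, Roots: r = 8 (double root)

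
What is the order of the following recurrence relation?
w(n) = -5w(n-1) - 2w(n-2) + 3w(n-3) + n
The order is the largest lag k for which w(n-k) appears. Here the deepest term is w(n-3) (the n term is non-homogeneous and does not affect the order), so the order is 3.

Order 3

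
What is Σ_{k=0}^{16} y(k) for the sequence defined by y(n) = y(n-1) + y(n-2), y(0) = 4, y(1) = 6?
Computing the sequence terms: 4, 6, 10, 16, 26, 42, 68, 110, 178, 288, 466, 754, 1220, 1974, 3194, 5168, 8362
Adding these values together:

21886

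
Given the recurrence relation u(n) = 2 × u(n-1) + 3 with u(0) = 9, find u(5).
Computing step by step:
u(0) = 9
u(1) = 2 × 9 + 3 = 21
u(2) = 2 × 21 + 3 = 45
u(3) = 2 × 45 + 3 = 93
u(4) = 2 × 93 + 3 = 189
u(5) = 2 × 189 + 3 = 381

381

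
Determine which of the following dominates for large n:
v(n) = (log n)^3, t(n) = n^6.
Comparing growth rates:
Growth-rate hierarchy: log n ≺ any polynomial ≺ any exponential cⁿ (c>1) ≺ n! ≺ nⁿ.
polynomial degree 6 dominates polylogarithmic (log n)^3 asymptotically.

t(n) grows faster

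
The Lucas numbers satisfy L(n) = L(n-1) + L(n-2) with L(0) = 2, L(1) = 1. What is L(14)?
Computing the sequence terms:
2, 1, 3, 4, 7, 11, 18, 29, 47, 76, 123, 199, 322, 521, 843

843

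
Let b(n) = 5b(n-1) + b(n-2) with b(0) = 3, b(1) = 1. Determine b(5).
Computing the sequence terms:
3, 1, 8, 41, 213, 1106

1106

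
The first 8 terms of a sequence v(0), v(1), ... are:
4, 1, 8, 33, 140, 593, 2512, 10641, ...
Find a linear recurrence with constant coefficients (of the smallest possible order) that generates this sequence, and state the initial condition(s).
Look for the lowest-order linear relation among consecutive terms.
Observation: v(n) - 4·v(n-1) - (1)·v(n-2) = 0 holds for the shown terms, and no order-1 relation v(n) = α·v(n-1) + β fits.
Check at n=3: 4·8 + (1)·1 = 33. ✓

v(n) = 4v(n-1) + v(n-2), v(0) = 4, v(1) = 1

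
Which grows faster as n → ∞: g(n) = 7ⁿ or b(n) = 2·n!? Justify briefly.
Comparing growth rates:
Growth-rate hierarchy: log n ≺ any polynomial ≺ any exponential cⁿ (c>1) ≺ n! ≺ nⁿ.
factorial dominates exponential base 7 asymptotically.

b(n) grows faster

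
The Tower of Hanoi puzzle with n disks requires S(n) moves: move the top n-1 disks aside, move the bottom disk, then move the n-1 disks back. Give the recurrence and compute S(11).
Moving n disks = move the top n-1 disks aside (S(n-1) moves) + move the largest disk (1 move) + move the n-1 disks back on top (S(n-1) moves), so S(n) = 2S(n-1) + 1, with S(1) = 1 (a single disk takes one move).
First terms: 1, 3, 7, 15, 31, 63, … — each is one less than a power of 2. Indeed S(n) + 1 = 2(S(n-1) + 1) with S(1) + 1 = 2, so S(n) + 1 = 2ⁿ and S(n) = 2ⁿ - 1.
Hence S(11) = 2^11 - 1 = 2048 - 1 = 2047.

S(n) = 2S(n-1) + 1, S(1) = 1; S(11) = 2047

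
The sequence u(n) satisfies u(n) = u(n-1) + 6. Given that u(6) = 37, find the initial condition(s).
u(6) = u(0) + 6·6, so u(0) = 37 - 36 = 1.

u(0) = 1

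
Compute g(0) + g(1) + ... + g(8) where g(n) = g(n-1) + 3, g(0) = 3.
Computing the sequence terms: 3, 6, 9, 12, 15, 18, 21, 24, 27
Adding these values together:

135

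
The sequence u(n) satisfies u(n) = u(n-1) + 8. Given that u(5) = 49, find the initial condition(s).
u(5) = u(0) + 5·8, so u(0) = 49 - 40 = 9.

u(0) = 9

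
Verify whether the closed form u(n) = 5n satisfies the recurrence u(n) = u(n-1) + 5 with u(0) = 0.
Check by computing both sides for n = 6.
From the recurrence with u(0) = 0:
  u(0) = 0, u(1) = 5, u(2) = 10, u(3) = 15, u(4) = 20, u(5) = 25, u(6) = 30
  so the recurrence gives u(6) = 30.
From the proposed closed form u(n) = 5n:
  u(6) = 30.
Both sides give 30 at n = 6, and the initial condition(s) match, so the closed form is consistent.

Yes, the closed form is correct.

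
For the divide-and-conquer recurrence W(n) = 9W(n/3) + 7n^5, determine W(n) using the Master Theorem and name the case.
Master Theorem template: W(n) = a·W(n/b) + f(n).
Here: a=9, b=3, f(n)=7n^5
Compute log_b(a) = log_3(9) = 2.
f(n) = 7n^5 = Ω(n^(2+ε)) with ε = 3, and the regularity condition holds (a·f(n/b) = (a/b^5)·f(n) with a/b^5 = 3^-3 < 1). Case 3: W(n) = Θ(f(n)) = Θ(n^5).

Case 3: W(n) = Θ(n^5)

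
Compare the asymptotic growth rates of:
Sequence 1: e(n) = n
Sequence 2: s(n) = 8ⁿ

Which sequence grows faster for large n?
Comparing growth rates:
Growth-rate hierarchy: log n ≺ any polynomial ≺ any exponential cⁿ (c>1) ≺ n! ≺ nⁿ.
exponential base 8 dominates polynomial degree 1 asymptotically.

s(n) grows faster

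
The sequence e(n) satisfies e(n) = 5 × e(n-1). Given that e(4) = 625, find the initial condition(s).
In general e(n) = 5ⁿ · e(0). At n = 4: e(0) = e(4) / 5^4 = 625 / 625 = 1.

e(0) = 1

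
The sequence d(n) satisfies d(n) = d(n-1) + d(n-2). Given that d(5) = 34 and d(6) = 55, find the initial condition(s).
Work backwards using d(k) = d(k+2) - d(k+1):
d(4) = d(6) - d(5) = 55 - 34 = 21
d(3) = d(5) - d(4) = 34 - 21 = 13
d(2) = d(4) - d(3) = 21 - 13 = 8
d(1) = d(3) - d(2) = 13 - 8 = 5
d(0) = d(2) - d(1) = 8 - 5 = 3

d(0) = 3, d(1) = 5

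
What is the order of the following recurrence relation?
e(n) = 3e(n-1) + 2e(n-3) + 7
The order is the largest lag k for which e(n-k) appears. Here the deepest term is e(n-3) (the 7 term is non-homogeneous and does not affect the order), so the order is 3.

Order 3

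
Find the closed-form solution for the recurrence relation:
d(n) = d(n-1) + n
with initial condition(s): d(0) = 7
Recurrence: d(n) = d(n-1) + n, initial: d(0) = 7.
Telescoping: d(n) = d(0) + Σᵢ₌₁ⁿ i = 7 + n(n+1)/2.

d(n) = n(n+1)/2 + 7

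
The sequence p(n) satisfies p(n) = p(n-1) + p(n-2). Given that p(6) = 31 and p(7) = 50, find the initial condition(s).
Work backwards using p(k) = p(k+2) - p(k+1):
p(5) = p(7) - p(6) = 50 - 31 = 19
p(4) = p(6) - p(5) = 31 - 19 = 12
p(3) = p(5) - p(4) = 19 - 12 = 7
p(2) = p(4) - p(3) = 12 - 7 = 5
p(1) = p(3) - p(2) = 7 - 5 = 2
p(0) = p(2) - p(1) = 5 - 2 = 3

p(0) = 3, p(1) = 2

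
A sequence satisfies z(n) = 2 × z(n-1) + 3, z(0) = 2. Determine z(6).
Computing step by step:
z(0) = 2
z(1) = 2 × 2 + 3 = 7
z(2) = 2 × 7 + 3 = 17
z(3) = 2 × 17 + 3 = 37
z(4) = 2 × 37 + 3 = 77
z(5) = 2 × 77 + 3 = 157
z(6) = 2 × 157 + 3 = 317

317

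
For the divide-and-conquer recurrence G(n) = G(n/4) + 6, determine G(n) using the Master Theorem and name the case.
Master Theorem template: G(n) = a·G(n/b) + f(n).
Here: a=1, b=4, f(n)=6
Compute log_b(a) = log_4(1) = 0.
f(n) = 6 = Θ(1). Case 2: G(n) = Θ(log n).

Case 2: G(n) = Θ(log n)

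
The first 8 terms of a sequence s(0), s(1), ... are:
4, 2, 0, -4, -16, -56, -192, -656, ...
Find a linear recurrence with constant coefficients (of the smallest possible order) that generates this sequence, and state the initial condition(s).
Look for the lowest-order linear relation among consecutive terms.
Observation: s(n) - 4·s(n-1) - (-2)·s(n-2) = 0 holds for the shown terms, and no order-1 relation s(n) = α·s(n-1) + β fits.
Check at n=3: 4·0 + (-2)·2 = -4. ✓

s(n) = 4s(n-1) - 2s(n-2), s(0) = 4, s(1) = 2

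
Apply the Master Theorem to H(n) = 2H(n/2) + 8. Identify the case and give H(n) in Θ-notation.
Master Theorem template: H(n) = a·H(n/b) + f(n).
Here: a=2, b=2, f(n)=8
Compute log_b(a) = log_2(2) = 1.
f(n) = 8 = O(n^(1-ε)) with ε = 1. Case 1: H(n) = Θ(n^log_b(a)) = Θ(n).

Case 1: H(n) = Θ(n)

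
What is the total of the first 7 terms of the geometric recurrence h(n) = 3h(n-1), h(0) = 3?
Computing the sequence terms: 3, 9, 27, 81, 243, 729, 2187
Adding these values together:

3279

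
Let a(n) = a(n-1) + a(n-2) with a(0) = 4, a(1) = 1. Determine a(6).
Computing the sequence terms:
4, 1, 5, 6, 11, 17, 28

28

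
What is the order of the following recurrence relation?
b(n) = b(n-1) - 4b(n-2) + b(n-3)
The order is the largest lag k for which b(n-k) appears. Here the deepest term is b(n-3), so the order is 3.

Order 3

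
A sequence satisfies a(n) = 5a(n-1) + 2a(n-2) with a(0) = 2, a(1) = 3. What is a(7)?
Computing the sequence terms:
2, 3, 19, 101, 543, 2917, 15671, 84189

84189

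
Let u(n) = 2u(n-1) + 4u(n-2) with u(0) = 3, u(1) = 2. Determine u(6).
Computing the sequence terms:
3, 2, 16, 40, 144, 448, 1472

1472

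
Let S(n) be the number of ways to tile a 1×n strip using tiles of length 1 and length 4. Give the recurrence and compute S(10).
Condition on the last tile: it has length 1 (leaving a 1×(n-1) strip) or length 4 (leaving a 1×(n-4) strip), so S(n) = S(n-1) + S(n-4) (order-4 linear recurrence).
For 0 ≤ i < 4 only unit tiles fit, so S(i) = 1.
Iterating the recurrence: S(4) = 2, S(5) = 3, S(6) = 4, S(7) = 5, S(8) = 7, S(9) = 10, S(10) = 14.

S(n) = S(n-1) + S(n-4), with S(i) = 1 for 0 ≤ i < 4; S(10) = 14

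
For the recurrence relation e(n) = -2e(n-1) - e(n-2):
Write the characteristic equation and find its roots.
Substitute e(n) = rⁿ and divide through by rⁿ⁻²: r² + 2r + 1 = 0
Factor: (r + 1)² = 0, so r = -1 (double root).
General solution: e(n) = (A + Bn)·(-1)ⁿ

Characteristic: r² + 2r + 1 = 0, Roots: r = -1 (double root)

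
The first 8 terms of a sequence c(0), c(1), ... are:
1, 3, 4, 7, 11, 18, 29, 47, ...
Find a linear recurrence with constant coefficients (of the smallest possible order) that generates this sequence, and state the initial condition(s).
Look for the lowest-order linear relation among consecutive terms.
Observation: c(n) - 1·c(n-1) - (1)·c(n-2) = 0 holds for the shown terms, and no order-1 relation c(n) = α·c(n-1) + β fits.
Check at n=3: 1·4 + (1)·3 = 7. ✓

c(n) = c(n-1) + c(n-2), c(0) = 1, c(1) = 3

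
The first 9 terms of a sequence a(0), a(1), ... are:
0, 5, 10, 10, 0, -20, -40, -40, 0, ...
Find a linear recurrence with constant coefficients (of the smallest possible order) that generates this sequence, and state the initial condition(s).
Look for the lowest-order linear relation among consecutive terms.
Observation: a(n) - 2·a(n-1) - (-2)·a(n-2) = 0 holds for the shown terms, and no order-1 relation a(n) = α·a(n-1) + β fits.
Check at n=3: 2·10 + (-2)·5 = 10. ✓

a(n) = 2a(n-1) - 2a(n-2), a(0) = 0, a(1) = 5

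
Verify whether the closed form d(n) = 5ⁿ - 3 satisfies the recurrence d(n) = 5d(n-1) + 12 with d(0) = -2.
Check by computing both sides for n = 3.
From the recurrence with d(0) = -2:
  d(0) = -2, d(1) = 2, d(2) = 22, d(3) = 122
  so the recurrence gives d(3) = 122.
From the proposed closed form d(n) = 5ⁿ - 3:
  d(3) = 122.
Both sides give 122 at n = 3, and the initial condition(s) match, so the closed form is consistent.

Yes, the closed form is correct.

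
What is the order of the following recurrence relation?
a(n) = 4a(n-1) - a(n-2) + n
The order is the largest lag k for which a(n-k) appears. Here the deepest term is a(n-2) (the n term is non-homogeneous and does not affect the order), so the order is 2.

Order 2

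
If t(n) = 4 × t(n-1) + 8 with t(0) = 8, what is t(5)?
Computing step by step:
t(0) = 8
t(1) = 4 × 8 + 8 = 40
t(2) = 4 × 40 + 8 = 168
t(3) = 4 × 168 + 8 = 680
t(4) = 4 × 680 + 8 = 2728
t(5) = 4 × 2728 + 8 = 10920

10920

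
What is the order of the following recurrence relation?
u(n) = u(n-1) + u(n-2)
The order is the largest lag k for which u(n-k) appears. Here the deepest term is u(n-2), so the order is 2.

Order 2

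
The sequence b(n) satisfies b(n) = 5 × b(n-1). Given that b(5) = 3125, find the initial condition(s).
In general b(n) = 5ⁿ · b(0). At n = 5: b(0) = b(5) / 5^5 = 3125 / 3125 = 1.

b(0) = 1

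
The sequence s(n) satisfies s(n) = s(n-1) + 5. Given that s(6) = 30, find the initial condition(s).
s(6) = s(0) + 6·5, so s(0) = 30 - 30 = 0.

s(0) = 0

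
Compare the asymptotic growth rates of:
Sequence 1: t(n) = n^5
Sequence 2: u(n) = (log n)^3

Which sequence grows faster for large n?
Comparing growth rates:
Growth-rate hierarchy: log n ≺ any polynomial ≺ any exponential cⁿ (c>1) ≺ n! ≺ nⁿ.
polynomial degree 5 dominates polylogarithmic (log n)^3 asymptotically.

t(n) grows faster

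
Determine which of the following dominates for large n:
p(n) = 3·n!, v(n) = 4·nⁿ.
Comparing growth rates:
Growth-rate hierarchy: log n ≺ any polynomial ≺ any exponential cⁿ (c>1) ≺ n! ≺ nⁿ.
super-exponential nⁿ dominates factorial asymptotically.

v(n) grows faster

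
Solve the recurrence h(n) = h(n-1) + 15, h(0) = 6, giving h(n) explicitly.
Recurrence: h(n) = h(n-1) + 15, initial: h(0) = 6.
Each step adds 15, so h(n) = h(0) + 15n = 15n + 6.

h(n) = 15n + 6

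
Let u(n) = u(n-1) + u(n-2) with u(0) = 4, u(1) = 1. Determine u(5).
Computing the sequence terms:
4, 1, 5, 6, 11, 17

17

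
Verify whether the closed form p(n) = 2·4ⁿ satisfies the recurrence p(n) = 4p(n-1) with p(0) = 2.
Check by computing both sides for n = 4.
From the recurrence with p(0) = 2:
  p(0) = 2, p(1) = 8, p(2) = 32, p(3) = 128, p(4) = 512
  so the recurrence gives p(4) = 512.
From the proposed closed form p(n) = 2·4ⁿ:
  p(4) = 512.
Both sides give 512 at n = 4, and the initial condition(s) match, so the closed form is consistent.

Yes, the closed form is correct.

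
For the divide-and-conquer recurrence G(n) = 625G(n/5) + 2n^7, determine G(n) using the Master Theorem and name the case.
Master Theorem template: G(n) = a·G(n/b) + f(n).
Here: a=625, b=5, f(n)=2n^7
Compute log_b(a) = log_5(625) = 4.
f(n) = 2n^7 = Ω(n^(4+ε)) with ε = 3, and the regularity condition holds (a·f(n/b) = (a/b^7)·f(n) with a/b^7 = 5^-3 < 1). Case 3: G(n) = Θ(f(n)) = Θ(n^7).

Case 3: G(n) = Θ(n^7)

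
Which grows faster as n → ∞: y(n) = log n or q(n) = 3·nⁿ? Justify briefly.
Comparing growth rates:
Growth-rate hierarchy: log n ≺ any polynomial ≺ any exponential cⁿ (c>1) ≺ n! ≺ nⁿ.
super-exponential nⁿ dominates logarithmic asymptotically.

q(n) grows faster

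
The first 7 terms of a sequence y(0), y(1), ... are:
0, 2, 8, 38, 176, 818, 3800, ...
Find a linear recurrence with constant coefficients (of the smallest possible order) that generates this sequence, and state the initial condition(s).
Look for the lowest-order linear relation among consecutive terms.
Observation: y(n) - 4·y(n-1) - (3)·y(n-2) = 0 holds for the shown terms, and no order-1 relation y(n) = α·y(n-1) + β fits.
Check at n=3: 4·8 + (3)·2 = 38. ✓

y(n) = 4y(n-1) + 3y(n-2), y(0) = 0, y(1) = 2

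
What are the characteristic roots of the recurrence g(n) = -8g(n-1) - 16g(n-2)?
Substitute g(n) = rⁿ and divide through by rⁿ⁻²: r² + 8r + 16 = 0
Factor: (r + 4)² = 0, so r = -4 (double root).
General solution: g(n) = (A + Bn)·(-4)ⁿ

Characteristic: r² + 8r + 16 = 0, Roots: r = -4 (double root)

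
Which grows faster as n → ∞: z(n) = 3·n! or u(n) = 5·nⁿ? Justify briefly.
Comparing growth rates:
Growth-rate hierarchy: log n ≺ any polynomial ≺ any exponential cⁿ (c>1) ≺ n! ≺ nⁿ.
super-exponential nⁿ dominates factorial asymptotically.

u(n) grows faster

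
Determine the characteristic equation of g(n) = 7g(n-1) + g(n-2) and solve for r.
Substitute g(n) = rⁿ and divide through by rⁿ⁻²: r² - 7r - 1 = 0
Discriminant: 7² + 4·1 = 53, not a perfect square, so by the quadratic formula r = (7 ± √53)/2.
General solution: g(n) = A·r₁ⁿ + B·r₂ⁿ where r₁,r₂ = (7 ± √53)/2

Characteristic: r² - 7r - 1 = 0, Roots: r = (7 ± √53)/2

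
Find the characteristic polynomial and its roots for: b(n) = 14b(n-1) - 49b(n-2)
Substitute b(n) = rⁿ and divide through by rⁿ⁻²: r² - 14r + 49 = 0
Factor: (r - 7)² = 0, so r = 7 (double root).
General solution: b(n) = (A + Bn)·7ⁿ

Characteristic: r² - 14r + 49 = 0, Roots: r = 7 (double root)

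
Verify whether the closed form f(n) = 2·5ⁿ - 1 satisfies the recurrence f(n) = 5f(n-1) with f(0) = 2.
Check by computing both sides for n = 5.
From the recurrence with f(0) = 2:
  f(0) = 2, f(1) = 10, f(2) = 50, f(3) = 250, f(4) = 1250, f(5) = 6250
  so the recurrence gives f(5) = 6250.
From the proposed closed form f(n) = 2·5ⁿ - 1:
  f(5) = 6249.
The recurrence gives 6250 but the closed form gives 6249, so the closed form does not satisfy the recurrence.

No, the closed form is incorrect.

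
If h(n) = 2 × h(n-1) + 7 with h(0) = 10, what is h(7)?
Computing step by step:
h(0) = 10
h(1) = 2 × 10 + 7 = 27
h(2) = 2 × 27 + 7 = 61
h(3) = 2 × 61 + 7 = 129
h(4) = 2 × 129 + 7 = 265
h(5) = 2 × 265 + 7 = 537
h(6) = 2 × 537 + 7 = 1081
h(7) = 2 × 1081 + 7 = 2169

2169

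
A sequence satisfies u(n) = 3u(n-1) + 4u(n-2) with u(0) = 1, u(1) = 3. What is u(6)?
Computing the sequence terms:
1, 3, 13, 51, 205, 819, 3277

3277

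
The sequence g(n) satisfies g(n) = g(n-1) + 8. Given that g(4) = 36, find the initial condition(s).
g(4) = g(0) + 4·8, so g(0) = 36 - 32 = 4.

g(0) = 4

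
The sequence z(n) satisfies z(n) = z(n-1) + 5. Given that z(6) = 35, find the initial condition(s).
z(6) = z(0) + 6·5, so z(0) = 35 - 30 = 5.

z(0) = 5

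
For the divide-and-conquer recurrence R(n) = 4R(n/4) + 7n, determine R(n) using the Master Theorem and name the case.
Master Theorem template: R(n) = a·R(n/b) + f(n).
Here: a=4, b=4, f(n)=7n
Compute log_b(a) = log_4(4) = 1.
f(n) = 7n = Θ(n). Case 2: R(n) = Θ(n log n).

Case 2: R(n) = Θ(n log n)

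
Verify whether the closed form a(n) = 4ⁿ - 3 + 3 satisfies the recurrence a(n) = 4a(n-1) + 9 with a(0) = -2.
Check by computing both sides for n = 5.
From the recurrence with a(0) = -2:
  a(0) = -2, a(1) = 1, a(2) = 13, a(3) = 61, a(4) = 253, a(5) = 1021
  so the recurrence gives a(5) = 1021.
From the proposed closed form a(n) = 4ⁿ - 3 + 3:
  a(5) = 1024.
The recurrence gives 1021 but the closed form gives 1024, so the closed form does not satisfy the recurrence.

No, the closed form is incorrect.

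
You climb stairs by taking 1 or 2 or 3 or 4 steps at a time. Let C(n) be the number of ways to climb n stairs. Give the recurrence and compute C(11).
Condition on the size of the last step (1 to 4): before it there were n-1, …, n-4 stairs climbed, and these cases are disjoint, so C(n) = C(n-1) + C(n-2) + C(n-3) + C(n-4) (order-4 linear recurrence).
Initial conditions by direct count (compositions of i into parts ≤ 4): C(1) = 1; C(2) = 2; C(3) = 4; C(4) = 8.
Iterating the recurrence: C(5) = 15, C(6) = 29, C(7) = 56, C(8) = 108, C(9) = 208, C(10) = 401, C(11) = 773.

C(n) = C(n-1) + C(n-2) + C(n-3) + C(n-4), C(1) = 1, C(2) = 2, C(3) = 4, C(4) = 8; C(11) = 773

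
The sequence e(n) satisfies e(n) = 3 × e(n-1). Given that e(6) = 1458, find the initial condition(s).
In general e(n) = 3ⁿ · e(0). At n = 6: e(0) = e(6) / 3^6 = 1458 / 729 = 2.

e(0) = 2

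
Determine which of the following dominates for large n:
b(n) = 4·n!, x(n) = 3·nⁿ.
Comparing growth rates:
Growth-rate hierarchy: log n ≺ any polynomial ≺ any exponential cⁿ (c>1) ≺ n! ≺ nⁿ.
super-exponential nⁿ dominates factorial asymptotically.

x(n) grows faster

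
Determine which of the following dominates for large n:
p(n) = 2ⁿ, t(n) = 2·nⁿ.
Comparing growth rates:
Growth-rate hierarchy: log n ≺ any polynomial ≺ any exponential cⁿ (c>1) ≺ n! ≺ nⁿ.
super-exponential nⁿ dominates exponential base 2 asymptotically.

t(n) grows faster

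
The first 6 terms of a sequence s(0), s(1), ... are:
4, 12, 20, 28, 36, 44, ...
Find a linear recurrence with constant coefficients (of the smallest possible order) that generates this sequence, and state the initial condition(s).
Look for the lowest-order linear relation among consecutive terms.
Observation: consecutive differences are constant (= 8).
Check at n=2: 1·12 + 8 = 20. ✓

s(n) = s(n-1) + 8, s(0) = 4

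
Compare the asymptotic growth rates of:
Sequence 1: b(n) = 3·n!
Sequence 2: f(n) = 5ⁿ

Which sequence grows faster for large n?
Comparing growth rates:
Growth-rate hierarchy: log n ≺ any polynomial ≺ any exponential cⁿ (c>1) ≺ n! ≺ nⁿ.
factorial dominates exponential base 5 asymptotically.

b(n) grows faster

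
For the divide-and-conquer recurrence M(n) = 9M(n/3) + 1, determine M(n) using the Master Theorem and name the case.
Master Theorem template: M(n) = a·M(n/b) + f(n).
Here: a=9, b=3, f(n)=1
Compute log_b(a) = log_3(9) = 2.
f(n) = 1 = O(n^(2-ε)) with ε = 2. Case 1: M(n) = Θ(n^log_b(a)) = Θ(n^2).

Case 1: M(n) = Θ(n^2)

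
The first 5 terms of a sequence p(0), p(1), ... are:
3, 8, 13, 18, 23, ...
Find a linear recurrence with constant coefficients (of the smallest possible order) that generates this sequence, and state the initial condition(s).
Look for the lowest-order linear relation among consecutive terms.
Observation: consecutive differences are constant (= 5).
Check at n=2: 1·8 + 5 = 13. ✓

p(n) = p(n-1) + 5, p(0) = 3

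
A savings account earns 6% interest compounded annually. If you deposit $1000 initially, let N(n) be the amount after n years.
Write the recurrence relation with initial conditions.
Each year the balance grows by 6%, i.e. is multiplied by 1 + 6/100 = 1.06, so N(n) = 1.06 × N(n-1). The initial deposit gives N(0) = 1000.
Unrolling gives the closed form N(n) = 1000 × (1.06)ⁿ.

N(n) = 1.06 × N(n-1), N(0) = 1000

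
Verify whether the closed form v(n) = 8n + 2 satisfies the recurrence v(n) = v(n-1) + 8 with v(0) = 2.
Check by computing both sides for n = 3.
From the recurrence with v(0) = 2:
  v(0) = 2, v(1) = 10, v(2) = 18, v(3) = 26
  so the recurrence gives v(3) = 26.
From the proposed closed form v(n) = 8n + 2:
  v(3) = 26.
Both sides give 26 at n = 3, and the initial condition(s) match, so the closed form is consistent.

Yes, the closed form is correct.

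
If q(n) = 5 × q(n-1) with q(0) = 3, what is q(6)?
Computing step by step:
q(0) = 3
q(1) = 5 × 3 = 15
q(2) = 5 × 15 = 75
q(3) = 5 × 75 = 375
q(4) = 5 × 375 = 1875
q(5) = 5 × 1875 = 9375
q(6) = 5 × 9375 = 46875

46875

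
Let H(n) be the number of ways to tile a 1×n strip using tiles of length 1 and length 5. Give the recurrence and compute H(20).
Condition on the last tile: it has length 1 (leaving a 1×(n-1) strip) or length 5 (leaving a 1×(n-5) strip), so H(n) = H(n-1) + H(n-5) (order-5 linear recurrence).
For 0 ≤ i < 5 only unit tiles fit, so H(i) = 1.
Iterating the recurrence: H(5) = 2, H(6) = 3, H(7) = 4, H(8) = 5, H(9) = 6, H(10) = 8, H(11) = 11, H(12) = 15, H(13) = 20, H(14) = 26, H(15) = 34, H(16) = 45, H(17) = 60, H(18) = 80, H(19) = 106, H(20) = 140.

H(n) = H(n-1) + H(n-5), with H(i) = 1 for 0 ≤ i < 5; H(20) = 140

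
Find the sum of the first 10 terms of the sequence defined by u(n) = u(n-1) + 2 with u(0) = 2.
Computing the sequence terms: 2, 4, 6, 8, 10, 12, 14, 16, 18, 20
Adding these values together:

110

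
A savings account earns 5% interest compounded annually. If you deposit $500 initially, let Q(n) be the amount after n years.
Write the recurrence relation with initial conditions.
Each year the balance grows by 5%, i.e. is multiplied by 1 + 5/100 = 1.05, so Q(n) = 1.05 × Q(n-1). The initial deposit gives Q(0) = 500.
Unrolling gives the closed form Q(n) = 500 × (1.05)ⁿ.

Q(n) = 1.05 × Q(n-1), Q(0) = 500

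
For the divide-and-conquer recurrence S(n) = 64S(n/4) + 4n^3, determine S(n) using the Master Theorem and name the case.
Master Theorem template: S(n) = a·S(n/b) + f(n).
Here: a=64, b=4, f(n)=4n^3
Compute log_b(a) = log_4(64) = 3.
f(n) = 4n^3 = Θ(n^3). Case 2: S(n) = Θ(n^3 log n).

Case 2: S(n) = Θ(n^3 log n)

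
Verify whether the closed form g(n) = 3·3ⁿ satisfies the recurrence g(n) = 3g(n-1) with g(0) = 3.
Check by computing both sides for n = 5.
From the recurrence with g(0) = 3:
  g(0) = 3, g(1) = 9, g(2) = 27, g(3) = 81, g(4) = 243, g(5) = 729
  so the recurrence gives g(5) = 729.
From the proposed closed form g(n) = 3·3ⁿ:
  g(5) = 729.
Both sides give 729 at n = 5, and the initial condition(s) match, so the closed form is consistent.

Yes, the closed form is correct.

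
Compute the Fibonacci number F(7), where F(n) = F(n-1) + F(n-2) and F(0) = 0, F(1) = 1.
Computing the sequence terms:
0, 1, 1, 2, 3, 5, 8, 13

13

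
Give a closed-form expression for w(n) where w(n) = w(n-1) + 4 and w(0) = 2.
Recurrence: w(n) = w(n-1) + 4, initial: w(0) = 2.
Each step adds 4, so w(n) = w(0) + 4n = 4n + 2.

w(n) = 4n + 2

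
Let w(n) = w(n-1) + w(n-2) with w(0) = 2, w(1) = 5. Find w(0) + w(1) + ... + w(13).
Computing the sequence terms: 2, 5, 7, 12, 19, 31, 50, 81, 131, 212, 343, 555, 898, 1453
Adding these values together:

3799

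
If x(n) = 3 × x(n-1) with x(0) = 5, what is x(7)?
Computing step by step:
x(0) = 5
x(1) = 3 × 5 = 15
x(2) = 3 × 15 = 45
x(3) = 3 × 45 = 135
x(4) = 3 × 135 = 405
x(5) = 3 × 405 = 1215
x(6) = 3 × 1215 = 3645
x(7) = 3 × 3645 = 10935

10935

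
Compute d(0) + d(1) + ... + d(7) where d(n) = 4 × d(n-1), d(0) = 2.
Computing the sequence terms: 2, 8, 32, 128, 512, 2048, 8192, 32768
Adding these values together:

43690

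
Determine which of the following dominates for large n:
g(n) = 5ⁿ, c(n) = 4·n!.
Comparing growth rates:
Growth-rate hierarchy: log n ≺ any polynomial ≺ any exponential cⁿ (c>1) ≺ n! ≺ nⁿ.
factorial dominates exponential base 5 asymptotically.

c(n) grows faster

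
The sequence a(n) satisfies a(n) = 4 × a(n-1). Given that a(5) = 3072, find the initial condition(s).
In general a(n) = 4ⁿ · a(0). At n = 5: a(0) = a(5) / 4^5 = 3072 / 1024 = 3.

a(0) = 3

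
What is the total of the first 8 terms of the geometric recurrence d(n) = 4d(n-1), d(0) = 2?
Computing the sequence terms: 2, 8, 32, 128, 512, 2048, 8192, 32768
Adding these values together:

43690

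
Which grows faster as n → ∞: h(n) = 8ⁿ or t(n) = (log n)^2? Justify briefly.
Comparing growth rates:
Growth-rate hierarchy: log n ≺ any polynomial ≺ any exponential cⁿ (c>1) ≺ n! ≺ nⁿ.
exponential base 8 dominates polylogarithmic (log n)^2 asymptotically.

h(n) grows faster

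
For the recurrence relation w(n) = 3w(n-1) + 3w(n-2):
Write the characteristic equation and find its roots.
Substitute w(n) = rⁿ and divide through by rⁿ⁻²: r² - 3r - 3 = 0
Discriminant: 3² + 4·3 = 21, not a perfect square, so by the quadratic formula r = (3 ± √21)/2.
General solution: w(n) = A·r₁ⁿ + B·r₂ⁿ where r₁,r₂ = (3 ± √21)/2

Characteristic: r² - 3r - 3 = 0, Roots: r = (3 ± √21)/2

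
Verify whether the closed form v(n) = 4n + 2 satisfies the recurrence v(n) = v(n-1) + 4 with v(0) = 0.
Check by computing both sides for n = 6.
From the recurrence with v(0) = 0:
  v(0) = 0, v(1) = 4, v(2) = 8, v(3) = 12, v(4) = 16, v(5) = 20, v(6) = 24
  so the recurrence gives v(6) = 24.
From the proposed closed form v(n) = 4n + 2:
  v(6) = 26.
The recurrence gives 24 but the closed form gives 26, so the closed form does not satisfy the recurrence.

No, the closed form is incorrect.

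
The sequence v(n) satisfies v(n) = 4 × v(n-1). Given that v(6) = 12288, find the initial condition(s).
In general v(n) = 4ⁿ · v(0). At n = 6: v(0) = v(6) / 4^6 = 12288 / 4096 = 3.

v(0) = 3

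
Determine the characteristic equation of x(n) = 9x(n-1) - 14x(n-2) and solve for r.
Substitute x(n) = rⁿ and divide through by rⁿ⁻²: r² - 9r + 14 = 0
Factor: (r - 7)(r - 2) = 0, so r = 7, 2.
General solution: x(n) = A·7ⁿ + B·2ⁿ

Characteristic: r² - 9r + 14 = 0, Roots: r = 7, 2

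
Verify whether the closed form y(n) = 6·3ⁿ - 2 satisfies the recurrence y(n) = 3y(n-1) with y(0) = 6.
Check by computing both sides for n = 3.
From the recurrence with y(0) = 6:
  y(0) = 6, y(1) = 18, y(2) = 54, y(3) = 162
  so the recurrence gives y(3) = 162.
From the proposed closed form y(n) = 6·3ⁿ - 2:
  y(3) = 160.
The recurrence gives 162 but the closed form gives 160, so the closed form does not satisfy the recurrence.

No, the closed form is incorrect.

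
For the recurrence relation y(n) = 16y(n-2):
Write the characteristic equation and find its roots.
Substitute y(n) = rⁿ and divide through by rⁿ⁻²: r² - 16 = 0
Factor: (r + 4)(r - 4) = 0, so r = -4, 4.
General solution: y(n) = A·(-4)ⁿ + B·4ⁿ

Characteristic: r² - 16 = 0, Roots: r = -4, 4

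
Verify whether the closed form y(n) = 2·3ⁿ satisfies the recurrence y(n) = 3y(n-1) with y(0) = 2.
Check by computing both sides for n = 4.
From the recurrence with y(0) = 2:
  y(0) = 2, y(1) = 6, y(2) = 18, y(3) = 54, y(4) = 162
  so the recurrence gives y(4) = 162.
From the proposed closed form y(n) = 2·3ⁿ:
  y(4) = 162.
Both sides give 162 at n = 4, and the initial condition(s) match, so the closed form is consistent.

Yes, the closed form is correct.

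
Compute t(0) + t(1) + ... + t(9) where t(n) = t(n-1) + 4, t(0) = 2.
Computing the sequence terms: 2, 6, 10, 14, 18, 22, 26, 30, 34, 38
Adding these values together:

200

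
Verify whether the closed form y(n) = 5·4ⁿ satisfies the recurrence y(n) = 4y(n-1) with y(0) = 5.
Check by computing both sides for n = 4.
From the recurrence with y(0) = 5:
  y(0) = 5, y(1) = 20, y(2) = 80, y(3) = 320, y(4) = 1280
  so the recurrence gives y(4) = 1280.
From the proposed closed form y(n) = 5·4ⁿ:
  y(4) = 1280.
Both sides give 1280 at n = 4, and the initial condition(s) match, so the closed form is consistent.

Yes, the closed form is correct.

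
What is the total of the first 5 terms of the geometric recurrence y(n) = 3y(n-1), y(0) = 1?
Computing the sequence terms: 1, 3, 9, 27, 81
Adding these values together:

121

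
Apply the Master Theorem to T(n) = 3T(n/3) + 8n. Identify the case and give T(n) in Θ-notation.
Master Theorem template: T(n) = a·T(n/b) + f(n).
Here: a=3, b=3, f(n)=8n
Compute log_b(a) = log_3(3) = 1.
f(n) = 8n = Θ(n). Case 2: T(n) = Θ(n log n).

Case 2: T(n) = Θ(n log n)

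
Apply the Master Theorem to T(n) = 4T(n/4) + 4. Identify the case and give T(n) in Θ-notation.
Master Theorem template: T(n) = a·T(n/b) + f(n).
Here: a=4, b=4, f(n)=4
Compute log_b(a) = log_4(4) = 1.
f(n) = 4 = O(n^(1-ε)) with ε = 1. Case 1: T(n) = Θ(n^log_b(a)) = Θ(n).

Case 1: T(n) = Θ(n)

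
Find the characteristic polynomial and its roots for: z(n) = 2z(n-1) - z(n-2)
Substitute z(n) = rⁿ and divide through by rⁿ⁻²: r² - 2r + 1 = 0
Factor: (r - 1)² = 0, so r = 1 (double root).
General solution: z(n) = (A + Bn)·1ⁿ

Characteristic: r² - 2r + 1 = 0, Roots: r = 1 (double root)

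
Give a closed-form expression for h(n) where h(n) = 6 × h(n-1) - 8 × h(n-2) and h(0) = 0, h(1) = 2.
Recurrence: h(n) = 6 × h(n-1) - 8 × h(n-2), initial: h(0) = 0, h(1) = 2.
Characteristic equation: r² - 6r + 8 = 0, which factors as (r - 4)(r - 2) = 0, so r = 4, 2. General solution h(n) = A·4ⁿ + B·2ⁿ. From h(0) = 0: A + B = 0. From h(1) = 2: 4A + 2B = 2. Solving gives A = 1, B = -1.

h(n) = 4ⁿ - 2ⁿ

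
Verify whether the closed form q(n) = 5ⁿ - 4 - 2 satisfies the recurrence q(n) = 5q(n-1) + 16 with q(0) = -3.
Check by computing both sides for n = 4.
From the recurrence with q(0) = -3:
  q(0) = -3, q(1) = 1, q(2) = 21, q(3) = 121, q(4) = 621
  so the recurrence gives q(4) = 621.
From the proposed closed form q(n) = 5ⁿ - 4 - 2:
  q(4) = 619.
The recurrence gives 621 but the closed form gives 619, so the closed form does not satisfy the recurrence.

No, the closed form is incorrect.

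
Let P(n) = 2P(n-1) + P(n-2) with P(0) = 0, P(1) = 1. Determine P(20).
Computing the sequence terms:
0, 1, 2, 5, 12, 29, 70, 169, 408, 985, 2378, 5741, 13860, 33461, 80782, 195025, 470832, 1136689, 2744210, 6625109, 15994428

15994428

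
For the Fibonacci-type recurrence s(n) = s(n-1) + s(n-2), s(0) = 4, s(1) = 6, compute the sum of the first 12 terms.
Computing the sequence terms: 4, 6, 10, 16, 26, 42, 68, 110, 178, 288, 466, 754
Adding these values together:

1968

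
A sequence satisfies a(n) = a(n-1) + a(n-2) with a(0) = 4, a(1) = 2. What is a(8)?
Computing the sequence terms:
4, 2, 6, 8, 14, 22, 36, 58, 94

94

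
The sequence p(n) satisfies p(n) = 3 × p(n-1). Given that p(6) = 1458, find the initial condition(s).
In general p(n) = 3ⁿ · p(0). At n = 6: p(0) = p(6) / 3^6 = 1458 / 729 = 2.

p(0) = 2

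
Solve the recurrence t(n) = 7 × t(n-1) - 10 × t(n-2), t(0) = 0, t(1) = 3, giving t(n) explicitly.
Recurrence: t(n) = 7 × t(n-1) - 10 × t(n-2), initial: t(0) = 0, t(1) = 3.
Characteristic equation: r² - 7r + 10 = 0, which factors as (r - 5)(r - 2) = 0, so r = 5, 2. General solution t(n) = A·5ⁿ + B·2ⁿ. From t(0) = 0: A + B = 0. From t(1) = 3: 5A + 2B = 3. Solving gives A = 1, B = -1.

t(n) = 5ⁿ - 2ⁿ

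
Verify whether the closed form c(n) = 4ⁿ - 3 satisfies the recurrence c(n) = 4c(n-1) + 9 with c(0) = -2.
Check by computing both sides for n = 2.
From the recurrence with c(0) = -2:
  c(0) = -2, c(1) = 1, c(2) = 13
  so the recurrence gives c(2) = 13.
From the proposed closed form c(n) = 4ⁿ - 3:
  c(2) = 13.
Both sides give 13 at n = 2, and the initial condition(s) match, so the closed form is consistent.

Yes, the closed form is correct.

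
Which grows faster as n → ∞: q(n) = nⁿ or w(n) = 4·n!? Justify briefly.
Comparing growth rates:
Growth-rate hierarchy: log n ≺ any polynomial ≺ any exponential cⁿ (c>1) ≺ n! ≺ nⁿ.
super-exponential nⁿ dominates factorial asymptotically.

q(n) grows faster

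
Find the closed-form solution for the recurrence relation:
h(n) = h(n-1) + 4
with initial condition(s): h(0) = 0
Recurrence: h(n) = h(n-1) + 4, initial: h(0) = 0.
Each step adds 4, so h(n) = h(0) + 4n = 4n.

h(n) = 4n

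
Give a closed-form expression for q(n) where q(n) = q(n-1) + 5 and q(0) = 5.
Recurrence: q(n) = q(n-1) + 5, initial: q(0) = 5.
Each step adds 5, so q(n) = q(0) + 5n = 5n + 5.

q(n) = 5n + 5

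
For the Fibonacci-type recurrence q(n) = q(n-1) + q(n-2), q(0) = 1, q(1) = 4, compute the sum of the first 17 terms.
Computing the sequence terms: 1, 4, 5, 9, 14, 23, 37, 60, 97, 157, 254, 411, 665, 1076, 1741, 2817, 4558
Adding these values together:

11929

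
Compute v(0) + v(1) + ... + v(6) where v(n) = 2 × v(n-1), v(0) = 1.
Computing the sequence terms: 1, 2, 4, 8, 16, 32, 64
Adding these values together:

127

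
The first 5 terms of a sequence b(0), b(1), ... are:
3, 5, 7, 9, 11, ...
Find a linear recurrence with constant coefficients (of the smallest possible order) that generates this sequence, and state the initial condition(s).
Look for the lowest-order linear relation among consecutive terms.
Observation: consecutive differences are constant (= 2).
Check at n=2: 1·5 + 2 = 7. ✓

b(n) = b(n-1) + 2, b(0) = 3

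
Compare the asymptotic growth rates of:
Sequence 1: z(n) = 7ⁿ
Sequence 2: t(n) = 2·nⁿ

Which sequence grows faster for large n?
Comparing growth rates:
Growth-rate hierarchy: log n ≺ any polynomial ≺ any exponential cⁿ (c>1) ≺ n! ≺ nⁿ.
super-exponential nⁿ dominates exponential base 7 asymptotically.

t(n) grows faster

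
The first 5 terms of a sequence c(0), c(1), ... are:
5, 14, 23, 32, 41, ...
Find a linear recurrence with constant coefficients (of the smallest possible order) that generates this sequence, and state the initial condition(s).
Look for the lowest-order linear relation among consecutive terms.
Observation: consecutive differences are constant (= 9).
Check at n=2: 1·14 + 9 = 23. ✓

c(n) = c(n-1) + 9, c(0) = 5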